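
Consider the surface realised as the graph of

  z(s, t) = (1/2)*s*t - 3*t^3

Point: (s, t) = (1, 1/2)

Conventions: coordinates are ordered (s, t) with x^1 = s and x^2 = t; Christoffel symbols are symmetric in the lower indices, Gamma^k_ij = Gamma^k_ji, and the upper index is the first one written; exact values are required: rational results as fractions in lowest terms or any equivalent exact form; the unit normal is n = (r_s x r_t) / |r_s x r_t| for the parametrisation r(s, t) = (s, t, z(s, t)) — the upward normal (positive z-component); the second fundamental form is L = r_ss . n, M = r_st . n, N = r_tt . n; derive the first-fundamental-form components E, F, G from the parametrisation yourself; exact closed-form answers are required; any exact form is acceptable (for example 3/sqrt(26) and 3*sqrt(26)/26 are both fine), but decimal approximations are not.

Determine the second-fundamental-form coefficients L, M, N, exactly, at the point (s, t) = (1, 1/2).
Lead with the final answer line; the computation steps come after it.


Answer: L = 0, M = sqrt(66)/33, N = -6*sqrt(66)/11

z_s = 1/4, z_t = -7/4, z_ss = 0, z_st = 1/2, z_tt = -9
E = 17/16, F = -7/16, G = 65/16; answer radicand W^2 = 33/8
unnormalised second-form numerators: l = 0, m = 1/2, n = -9; L = l/sqrt(33/8), and similarly M = m/sqrt(W^2), N = n/sqrt(W^2)


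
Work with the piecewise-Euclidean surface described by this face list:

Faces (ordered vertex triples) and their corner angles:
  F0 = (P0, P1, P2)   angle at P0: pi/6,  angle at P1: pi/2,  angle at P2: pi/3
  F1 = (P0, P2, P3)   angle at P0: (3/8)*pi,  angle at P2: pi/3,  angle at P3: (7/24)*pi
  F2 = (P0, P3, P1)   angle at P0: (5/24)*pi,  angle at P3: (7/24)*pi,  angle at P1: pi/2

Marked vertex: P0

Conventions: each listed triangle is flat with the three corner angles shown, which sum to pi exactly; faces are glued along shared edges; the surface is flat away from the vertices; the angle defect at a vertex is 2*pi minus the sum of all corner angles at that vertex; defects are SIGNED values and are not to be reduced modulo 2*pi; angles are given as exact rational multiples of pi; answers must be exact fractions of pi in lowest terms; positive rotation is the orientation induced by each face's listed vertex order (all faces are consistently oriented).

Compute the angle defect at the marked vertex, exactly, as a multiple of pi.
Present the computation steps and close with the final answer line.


Sum of corner angles at P0: (3/4)*pi
defect = 2*pi - (3/4)*pi

Answer: defect(P0) = (5/4)*pi


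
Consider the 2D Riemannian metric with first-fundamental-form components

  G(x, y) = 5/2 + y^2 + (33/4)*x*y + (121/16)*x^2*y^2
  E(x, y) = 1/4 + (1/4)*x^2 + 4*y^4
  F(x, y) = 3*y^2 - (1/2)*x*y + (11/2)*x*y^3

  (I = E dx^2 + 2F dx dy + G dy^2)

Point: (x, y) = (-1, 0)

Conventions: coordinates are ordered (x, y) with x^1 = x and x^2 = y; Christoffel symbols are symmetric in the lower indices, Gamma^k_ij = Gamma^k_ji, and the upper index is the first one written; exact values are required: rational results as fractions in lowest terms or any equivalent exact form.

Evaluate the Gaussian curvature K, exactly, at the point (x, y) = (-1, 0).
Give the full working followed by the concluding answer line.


E = 1/2, F = 0, G = 5/2, EG - F^2 = 5/4 at the point
E_x = -1/2, E_y = 0, F_x = 0, F_y = 1/2, G_x = 0, G_y = -33/4
E_yy = 0, F_xy = -1/2, G_xx = 0
By Brioschi, K is (det M1 - det M2) divided by (EG - F^2) squared.
M1 = [[-E_yy/2 + F_xy - G_xx/2, E_x/2, F_x - E_y/2], [F_y - G_x/2, E, F], [G_y/2, F, G]] = [[-1/2, -1/4, 0], [1/2, 1/2, 0], [-33/8, 0, 5/2]]; det M1 = -5/16
M2 = [[0, E_y/2, G_x/2], [E_y/2, E, F], [G_x/2, F, G]] = [[0, 0, 0], [0, 1/2, 0], [0, 0, 5/2]]; det M2 = 0
det M1 - det M2 = -5/16; K = -5/16 / (5/4)^2 = -1/5

Answer: K = -1/5


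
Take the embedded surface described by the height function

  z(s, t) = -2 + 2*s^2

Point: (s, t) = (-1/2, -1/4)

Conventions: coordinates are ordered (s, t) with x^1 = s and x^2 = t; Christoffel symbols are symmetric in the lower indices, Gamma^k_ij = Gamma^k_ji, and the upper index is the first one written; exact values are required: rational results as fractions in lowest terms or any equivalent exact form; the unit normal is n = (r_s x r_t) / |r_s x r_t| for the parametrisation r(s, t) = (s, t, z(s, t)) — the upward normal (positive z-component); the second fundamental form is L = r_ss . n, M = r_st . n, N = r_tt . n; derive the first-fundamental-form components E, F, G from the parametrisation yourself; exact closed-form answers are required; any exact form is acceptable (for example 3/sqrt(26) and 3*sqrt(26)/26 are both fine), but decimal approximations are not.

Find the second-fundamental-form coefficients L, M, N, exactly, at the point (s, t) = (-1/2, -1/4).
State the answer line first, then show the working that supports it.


Answer: L = 4*sqrt(5)/5, M = 0, N = 0

z_s = -2, z_t = 0, z_ss = 4, z_st = 0, z_tt = 0
E = 5, F = 0, G = 1; answer radicand W^2 = 5
unnormalised second-form numerators: l = 4, m = 0, n = 0; L = l/sqrt(5), and similarly M = m/sqrt(W^2), N = n/sqrt(W^2)


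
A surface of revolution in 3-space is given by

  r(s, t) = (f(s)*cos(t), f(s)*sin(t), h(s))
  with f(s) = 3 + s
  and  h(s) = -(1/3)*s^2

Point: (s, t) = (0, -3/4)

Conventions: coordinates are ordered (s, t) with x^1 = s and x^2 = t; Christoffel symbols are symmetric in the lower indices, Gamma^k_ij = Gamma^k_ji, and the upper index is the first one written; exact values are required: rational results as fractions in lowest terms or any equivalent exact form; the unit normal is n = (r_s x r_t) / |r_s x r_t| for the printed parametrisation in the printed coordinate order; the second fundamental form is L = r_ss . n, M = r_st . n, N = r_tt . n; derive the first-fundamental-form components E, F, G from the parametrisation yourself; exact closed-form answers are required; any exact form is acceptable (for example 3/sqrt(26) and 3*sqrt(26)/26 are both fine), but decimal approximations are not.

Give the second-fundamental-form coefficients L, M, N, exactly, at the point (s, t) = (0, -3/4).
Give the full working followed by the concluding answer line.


f = 3, f' = 1, f'' = 0, h' = 0, h'' = -2/3
E = 1, F = 0, G = 9; answer radicand W^2 = 1
unnormalised second-form numerators: l = -2/3, m = 0, n = 0; L = l/sqrt(1), and similarly M = m/sqrt(W^2), N = n/sqrt(W^2)

Answer: L = -2/3, M = 0, N = 0


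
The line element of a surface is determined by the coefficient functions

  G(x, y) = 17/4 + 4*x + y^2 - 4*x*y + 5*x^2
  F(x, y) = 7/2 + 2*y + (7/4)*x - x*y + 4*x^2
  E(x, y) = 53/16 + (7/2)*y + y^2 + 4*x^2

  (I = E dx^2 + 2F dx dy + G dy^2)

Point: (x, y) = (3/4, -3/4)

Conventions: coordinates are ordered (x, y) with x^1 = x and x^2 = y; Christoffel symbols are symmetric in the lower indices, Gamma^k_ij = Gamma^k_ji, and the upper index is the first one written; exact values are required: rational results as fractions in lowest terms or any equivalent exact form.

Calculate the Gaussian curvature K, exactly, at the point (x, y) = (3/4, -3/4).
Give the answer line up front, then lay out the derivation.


Answer: K = 118976/233289

E = 7/2, F = 49/8, G = 103/8, EG - F^2 = 483/64 at the point
E_x = 6, E_y = 2, F_x = 17/2, F_y = 5/4, G_x = 29/2, G_y = -9/2
E_yy = 2, F_xy = -1, G_xx = 10
Using the Brioschi determinant formula for K from the metric derivatives:
M1 = [[-E_yy/2 + F_xy - G_xx/2, E_x/2, F_x - E_y/2], [F_y - G_x/2, E, F], [G_y/2, F, G]] = [[-7, 3, 15/2], [-6, 7/2, 49/8], [-9/4, 49/8, 103/8]]; det M1 = -5055/64
M2 = [[0, E_y/2, G_x/2], [E_y/2, E, F], [G_x/2, F, G]] = [[0, 1, 29/4], [1, 7/2, 49/8], [29/4, 49/8, 103/8]]; det M2 = -3457/32
det M1 - det M2 = 1859/64; K = 1859/64 / (483/64)^2 = 118976/233289


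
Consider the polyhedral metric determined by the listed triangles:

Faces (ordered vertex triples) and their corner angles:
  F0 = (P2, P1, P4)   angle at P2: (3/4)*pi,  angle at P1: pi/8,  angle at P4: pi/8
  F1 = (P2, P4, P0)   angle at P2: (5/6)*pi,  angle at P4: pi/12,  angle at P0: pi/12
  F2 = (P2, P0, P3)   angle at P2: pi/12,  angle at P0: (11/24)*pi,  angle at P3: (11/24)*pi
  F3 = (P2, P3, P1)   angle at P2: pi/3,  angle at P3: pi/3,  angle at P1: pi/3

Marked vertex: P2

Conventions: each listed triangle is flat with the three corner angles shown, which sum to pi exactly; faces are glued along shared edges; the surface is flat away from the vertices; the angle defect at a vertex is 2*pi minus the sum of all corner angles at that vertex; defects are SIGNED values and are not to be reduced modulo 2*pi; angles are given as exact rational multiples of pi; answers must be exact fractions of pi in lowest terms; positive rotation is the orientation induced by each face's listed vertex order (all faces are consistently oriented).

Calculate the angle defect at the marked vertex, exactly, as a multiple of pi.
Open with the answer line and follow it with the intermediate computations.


Answer: defect(P2) = 0

Sum of corner angles at P2: 2*pi
defect = 2*pi - 2*pi


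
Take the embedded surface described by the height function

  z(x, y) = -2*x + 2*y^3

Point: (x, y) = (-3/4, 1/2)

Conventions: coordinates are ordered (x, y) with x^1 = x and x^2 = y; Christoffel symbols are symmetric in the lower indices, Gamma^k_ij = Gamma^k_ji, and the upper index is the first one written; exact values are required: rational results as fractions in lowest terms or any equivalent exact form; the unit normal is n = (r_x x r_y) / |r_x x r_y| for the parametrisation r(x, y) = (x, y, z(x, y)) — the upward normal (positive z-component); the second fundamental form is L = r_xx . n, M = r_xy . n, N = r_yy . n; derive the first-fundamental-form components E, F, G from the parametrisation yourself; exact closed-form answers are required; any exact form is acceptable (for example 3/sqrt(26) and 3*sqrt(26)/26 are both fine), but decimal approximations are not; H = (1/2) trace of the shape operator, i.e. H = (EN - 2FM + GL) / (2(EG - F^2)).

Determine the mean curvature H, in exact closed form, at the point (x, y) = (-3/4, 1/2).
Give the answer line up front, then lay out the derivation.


Answer: H = 120*sqrt(29)/841

z_x = -2, z_y = 3/2, z_xx = 0, z_xy = 0, z_yy = 6
E = 5, F = -3, G = 13/4; answer radicand W^2 = 29/4
unnormalised second-form numerators: l = 0, m = 0, n = 6; L = l/sqrt(29/4), and similarly M = m/sqrt(W^2), N = n/sqrt(W^2)
H = (E*n - 2*F*m + G*l) / (2*(EG - F^2)*sqrt(W^2)); E*n - 2*F*m + G*l = 30, EG - F^2 = 29/4, so H = (60/29)/sqrt(29/4)


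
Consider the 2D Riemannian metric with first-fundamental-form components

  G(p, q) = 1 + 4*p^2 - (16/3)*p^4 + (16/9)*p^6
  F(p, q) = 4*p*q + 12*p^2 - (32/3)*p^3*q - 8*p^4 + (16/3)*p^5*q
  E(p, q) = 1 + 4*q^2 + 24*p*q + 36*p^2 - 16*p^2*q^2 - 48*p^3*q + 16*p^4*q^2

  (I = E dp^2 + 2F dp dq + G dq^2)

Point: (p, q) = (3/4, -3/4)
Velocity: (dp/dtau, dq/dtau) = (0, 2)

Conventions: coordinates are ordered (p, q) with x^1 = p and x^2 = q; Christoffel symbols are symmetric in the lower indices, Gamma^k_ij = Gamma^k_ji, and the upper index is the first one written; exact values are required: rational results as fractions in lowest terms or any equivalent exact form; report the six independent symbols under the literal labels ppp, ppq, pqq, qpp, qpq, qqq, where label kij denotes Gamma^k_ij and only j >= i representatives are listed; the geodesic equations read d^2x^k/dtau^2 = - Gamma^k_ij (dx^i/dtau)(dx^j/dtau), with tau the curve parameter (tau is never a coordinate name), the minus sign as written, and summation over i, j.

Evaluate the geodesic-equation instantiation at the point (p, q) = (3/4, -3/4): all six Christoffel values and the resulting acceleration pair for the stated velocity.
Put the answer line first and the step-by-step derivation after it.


Answer: Gamma_ppp = 6300/3053, Gamma_ppq = -150/3053, Gamma_pqq = 0, Gamma_qpp = 1260/3053, Gamma_qpq = -30/3053, Gamma_qqq = 0; accelerations (d^2p/dtau^2, d^2q/dtau^2) = (0, 0)

E = 5881/256, F = 1125/256, G = 481/256 at the point
E_p = 1575/16, E_q = -75/32, F_p = 555/64, F_q = -15/64, G_p = -15/32, G_q = 0
EG - F^2 = 3053/128;  g^inv = (128/3053) * [[481/256, -1125/256], [-1125/256, 5881/256]]
first-kind symbols [ij,l] = (1/2)(d_i g_jl + d_j g_il - d_l g_ij): [pp,p] = E_p/2 = 1575/32, [pp,q] = F_p - E_q/2 = 315/32, [pq,p] = E_q/2 = -75/64, [pq,q] = G_p/2 = -15/64, [qq,p] = F_q - G_p/2 = 0, [qq,q] = G_q/2 = 0
Gamma^p_ij = (G*[ij,p] - F*[ij,q])/(EG - F^2), Gamma^q_ij = (E*[ij,q] - F*[ij,p])/(EG - F^2)
Gamma_ppp = 6300/3053, Gamma_ppq = -150/3053, Gamma_pqq = 0, Gamma_qpp = 1260/3053, Gamma_qpq = -30/3053, Gamma_qqq = 0
d^2p/dtau^2 = -(Gamma_ppp*(0)^2 + 2*Gamma_ppq*(0)*(2) + Gamma_pqq*(2)^2) = 0
d^2q/dtau^2 = -(Gamma_qpp*(0)^2 + 2*Gamma_qpq*(0)*(2) + Gamma_qqq*(2)^2) = 0


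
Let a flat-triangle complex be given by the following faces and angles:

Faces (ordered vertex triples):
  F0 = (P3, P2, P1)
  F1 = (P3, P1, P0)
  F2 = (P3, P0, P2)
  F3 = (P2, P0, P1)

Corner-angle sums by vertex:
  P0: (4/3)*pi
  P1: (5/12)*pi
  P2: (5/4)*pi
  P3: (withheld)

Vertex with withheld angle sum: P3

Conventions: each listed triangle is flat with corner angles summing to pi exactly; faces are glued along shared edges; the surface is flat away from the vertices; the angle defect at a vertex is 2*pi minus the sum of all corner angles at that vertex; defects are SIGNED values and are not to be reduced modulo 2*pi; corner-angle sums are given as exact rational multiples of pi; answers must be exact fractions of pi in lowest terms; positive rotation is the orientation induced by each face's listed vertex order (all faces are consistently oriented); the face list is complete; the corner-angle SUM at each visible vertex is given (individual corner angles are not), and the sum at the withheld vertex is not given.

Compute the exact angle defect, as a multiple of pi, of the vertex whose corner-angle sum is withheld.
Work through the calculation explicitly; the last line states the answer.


V = 4, E = 6, F = 4; chi = V - E + F = 2
Gauss-Bonnet: total defect = 2*pi*chi = 4*pi; visible defects sum to 3*pi

Answer: defect(P3) = pi


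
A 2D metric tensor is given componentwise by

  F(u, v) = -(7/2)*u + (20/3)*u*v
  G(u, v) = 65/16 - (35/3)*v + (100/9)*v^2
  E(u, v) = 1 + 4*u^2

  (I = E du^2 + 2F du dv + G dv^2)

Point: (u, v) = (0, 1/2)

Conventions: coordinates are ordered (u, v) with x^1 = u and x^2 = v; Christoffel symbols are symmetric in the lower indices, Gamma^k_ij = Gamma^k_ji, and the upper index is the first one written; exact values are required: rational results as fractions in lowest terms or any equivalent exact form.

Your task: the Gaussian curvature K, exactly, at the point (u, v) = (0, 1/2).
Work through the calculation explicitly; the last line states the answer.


E = 1, F = 0, G = 145/144, EG - F^2 = 145/144 at the point
E_u = 0, E_v = 0, F_u = -1/6, F_v = 0, G_u = 0, G_v = -5/9
E_vv = 0, F_uv = 20/3, G_uu = 0
Using the Brioschi determinant formula for K from the metric derivatives:
M1 = [[-E_vv/2 + F_uv - G_uu/2, E_u/2, F_u - E_v/2], [F_v - G_u/2, E, F], [G_v/2, F, G]] = [[20/3, 0, -1/6], [0, 1, 0], [-5/18, 0, 145/144]]; det M1 = 20/3
M2 = [[0, E_v/2, G_u/2], [E_v/2, E, F], [G_u/2, F, G]] = [[0, 0, 0], [0, 1, 0], [0, 0, 145/144]]; det M2 = 0
det M1 - det M2 = 20/3; K = 20/3 / (145/144)^2 = 27648/4205

Answer: K = 27648/4205


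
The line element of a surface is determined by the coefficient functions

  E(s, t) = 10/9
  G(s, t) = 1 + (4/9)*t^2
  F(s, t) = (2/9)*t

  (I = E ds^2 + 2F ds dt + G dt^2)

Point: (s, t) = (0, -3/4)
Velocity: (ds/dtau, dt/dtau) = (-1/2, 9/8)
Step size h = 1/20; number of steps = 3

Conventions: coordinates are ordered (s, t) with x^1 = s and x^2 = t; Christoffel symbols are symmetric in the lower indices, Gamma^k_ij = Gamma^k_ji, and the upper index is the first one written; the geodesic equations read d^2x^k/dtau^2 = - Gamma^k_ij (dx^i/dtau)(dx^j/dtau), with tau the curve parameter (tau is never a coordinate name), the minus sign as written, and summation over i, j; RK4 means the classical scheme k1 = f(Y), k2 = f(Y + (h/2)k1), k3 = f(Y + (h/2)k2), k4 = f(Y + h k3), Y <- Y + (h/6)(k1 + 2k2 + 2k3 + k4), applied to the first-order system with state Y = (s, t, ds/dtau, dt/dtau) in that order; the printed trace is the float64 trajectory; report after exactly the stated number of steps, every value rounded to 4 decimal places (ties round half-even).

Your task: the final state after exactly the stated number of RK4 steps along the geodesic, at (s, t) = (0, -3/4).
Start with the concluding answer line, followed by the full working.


Answer: s = -0.0775, t = -0.5779, ds/dtau = -0.5336, dt/dtau = 1.1695

f(Y) = (ds/dtau, dt/dtau, -Gamma^s_ij Y'^i Y'^j, -Gamma^t_ij Y'^i Y'^j) with the Gammas evaluated at the stage position; h = 0.050000; intermediate values shown to 6 dp
step 0: s = 0.0000, t = -0.7500, ds/dtau = -0.5000, dt/dtau = 1.1250
step 1:
  k1: at (s, t) = (0.000000, -0.750000), (ds/dtau, dt/dtau) = (-0.500000, 1.125000); Gamma_sss = 0.000000, Gamma_sst = 0.000000, Gamma_stt = 0.163265, Gamma_tss = 0.000000, Gamma_tst = 0.000000, Gamma_ttt = -0.244898; k1 = (-0.500000, 1.125000, -0.206633, 0.309949)
  k2: at (s, t) = (-0.012500, -0.721875), (ds/dtau, dt/dtau) = (-0.505166, 1.132749); Gamma_sss = 0.000000, Gamma_sst = 0.000000, Gamma_stt = 0.165502, Gamma_tss = 0.000000, Gamma_tst = 0.000000, Gamma_ttt = -0.238944; k2 = (-0.505166, 1.132749, -0.212359, 0.306594)
  k3: at (s, t) = (-0.012629, -0.721681), (ds/dtau, dt/dtau) = (-0.505309, 1.132665); Gamma_sss = 0.000000, Gamma_sst = 0.000000, Gamma_stt = 0.165518, Gamma_tss = 0.000000, Gamma_tst = 0.000000, Gamma_ttt = -0.238902; k3 = (-0.505309, 1.132665, -0.212348, 0.306495)
  k4: at (s, t) = (-0.025265, -0.693367), (ds/dtau, dt/dtau) = (-0.510617, 1.140325); Gamma_sss = 0.000000, Gamma_sst = 0.000000, Gamma_stt = 0.167743, Gamma_tss = 0.000000, Gamma_tst = 0.000000, Gamma_ttt = -0.232614; k4 = (-0.510617, 1.140325, -0.218122, 0.302478)
  Y <- Y + (h/6)(k1 + 2k2 + 2k3 + k4): s = -0.0253, t = -0.6934, ds/dtau = -0.5106, dt/dtau = 1.1403
step 2:
  k1: at (s, t) = (-0.025263, -0.693365), (ds/dtau, dt/dtau) = (-0.510618, 1.140322); Gamma_sss = 0.000000, Gamma_sst = 0.000000, Gamma_stt = 0.167743, Gamma_tss = 0.000000, Gamma_tst = 0.000000, Gamma_ttt = -0.232614; k1 = (-0.510618, 1.140322, -0.218121, 0.302476)
  k2: at (s, t) = (-0.038029, -0.664857), (ds/dtau, dt/dtau) = (-0.516071, 1.147884); Gamma_sss = 0.000000, Gamma_sst = 0.000000, Gamma_stt = 0.169950, Gamma_tss = 0.000000, Gamma_tst = 0.000000, Gamma_ttt = -0.225986; k2 = (-0.516071, 1.147884, -0.223933, 0.297767)
  k3: at (s, t) = (-0.038165, -0.664668), (ds/dtau, dt/dtau) = (-0.516216, 1.147766); Gamma_sss = 0.000000, Gamma_sst = 0.000000, Gamma_stt = 0.169965, Gamma_tss = 0.000000, Gamma_tst = 0.000000, Gamma_ttt = -0.225941; k3 = (-0.516216, 1.147766, -0.223906, 0.297647)
  k4: at (s, t) = (-0.051074, -0.635977), (ds/dtau, dt/dtau) = (-0.521813, 1.155204); Gamma_sss = 0.000000, Gamma_sst = 0.000000, Gamma_stt = 0.172149, Gamma_tss = 0.000000, Gamma_tst = 0.000000, Gamma_ttt = -0.218965; k4 = (-0.521813, 1.155204, -0.229732, 0.292208)
  Y <- Y + (h/6)(k1 + 2k2 + 2k3 + k4): s = -0.0511, t = -0.6360, ds/dtau = -0.5218, dt/dtau = 1.1552
step 3:
  k1: at (s, t) = (-0.051071, -0.635975), (ds/dtau, dt/dtau) = (-0.521814, 1.155201); Gamma_sss = 0.000000, Gamma_sst = 0.000000, Gamma_stt = 0.172149, Gamma_tss = 0.000000, Gamma_tst = 0.000000, Gamma_ttt = -0.218965; k1 = (-0.521814, 1.155201, -0.229731, 0.292206)
  k2: at (s, t) = (-0.064117, -0.607095), (ds/dtau, dt/dtau) = (-0.527557, 1.162506); Gamma_sss = 0.000000, Gamma_sst = 0.000000, Gamma_stt = 0.174303, Gamma_tss = 0.000000, Gamma_tst = 0.000000, Gamma_ttt = -0.211637; k2 = (-0.527557, 1.162506, -0.235557, 0.286011)
  k3: at (s, t) = (-0.064260, -0.606913), (ds/dtau, dt/dtau) = (-0.527703, 1.162351); Gamma_sss = 0.000000, Gamma_sst = 0.000000, Gamma_stt = 0.174317, Gamma_tss = 0.000000, Gamma_tst = 0.000000, Gamma_ttt = -0.211590; k3 = (-0.527703, 1.162351, -0.235512, 0.285871)
  k4: at (s, t) = (-0.077457, -0.577858), (ds/dtau, dt/dtau) = (-0.533590, 1.169494); Gamma_sss = 0.000000, Gamma_sst = 0.000000, Gamma_stt = 0.176434, Gamma_tss = 0.000000, Gamma_tst = 0.000000, Gamma_ttt = -0.203908; k4 = (-0.533590, 1.169494, -0.241312, 0.278888)
  Y <- Y + (h/6)(k1 + 2k2 + 2k3 + k4): s = -0.0775, t = -0.5779, ds/dtau = -0.5336, dt/dtau = 1.1695


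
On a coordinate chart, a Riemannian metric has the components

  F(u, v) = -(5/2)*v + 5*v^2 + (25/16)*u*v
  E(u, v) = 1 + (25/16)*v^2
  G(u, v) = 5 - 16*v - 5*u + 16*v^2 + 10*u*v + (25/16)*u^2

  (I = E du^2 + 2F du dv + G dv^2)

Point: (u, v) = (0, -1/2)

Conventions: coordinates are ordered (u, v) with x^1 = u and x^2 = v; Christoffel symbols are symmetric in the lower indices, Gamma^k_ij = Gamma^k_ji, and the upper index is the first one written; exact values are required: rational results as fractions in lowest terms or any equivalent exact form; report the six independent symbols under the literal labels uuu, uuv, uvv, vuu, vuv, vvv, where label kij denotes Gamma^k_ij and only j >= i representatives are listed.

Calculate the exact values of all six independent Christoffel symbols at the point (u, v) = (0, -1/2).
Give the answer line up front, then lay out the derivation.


Answer: Gamma_uuu = 0, Gamma_uuv = -50/1113, Gamma_uvv = -160/1113, Gamma_vuu = 0, Gamma_vuv = -320/1113, Gamma_vvv = -1024/1113

E = 89/64, F = 5/2, G = 17 at the point
E_u = 0, E_v = -25/16, F_u = -25/32, F_v = -15/2, G_u = -10, G_v = -32
EG - F^2 = 1113/64;  g^inv = (64/1113) * [[17, -5/2], [-5/2, 89/64]]
first-kind symbols [ij,l] = (1/2)(d_i g_jl + d_j g_il - d_l g_ij): [uu,u] = E_u/2 = 0, [uu,v] = F_u - E_v/2 = 0, [uv,u] = E_v/2 = -25/32, [uv,v] = G_u/2 = -5, [vv,u] = F_v - G_u/2 = -5/2, [vv,v] = G_v/2 = -16
Gamma^u_ij = (G*[ij,u] - F*[ij,v])/(EG - F^2), Gamma^v_ij = (E*[ij,v] - F*[ij,u])/(EG - F^2)


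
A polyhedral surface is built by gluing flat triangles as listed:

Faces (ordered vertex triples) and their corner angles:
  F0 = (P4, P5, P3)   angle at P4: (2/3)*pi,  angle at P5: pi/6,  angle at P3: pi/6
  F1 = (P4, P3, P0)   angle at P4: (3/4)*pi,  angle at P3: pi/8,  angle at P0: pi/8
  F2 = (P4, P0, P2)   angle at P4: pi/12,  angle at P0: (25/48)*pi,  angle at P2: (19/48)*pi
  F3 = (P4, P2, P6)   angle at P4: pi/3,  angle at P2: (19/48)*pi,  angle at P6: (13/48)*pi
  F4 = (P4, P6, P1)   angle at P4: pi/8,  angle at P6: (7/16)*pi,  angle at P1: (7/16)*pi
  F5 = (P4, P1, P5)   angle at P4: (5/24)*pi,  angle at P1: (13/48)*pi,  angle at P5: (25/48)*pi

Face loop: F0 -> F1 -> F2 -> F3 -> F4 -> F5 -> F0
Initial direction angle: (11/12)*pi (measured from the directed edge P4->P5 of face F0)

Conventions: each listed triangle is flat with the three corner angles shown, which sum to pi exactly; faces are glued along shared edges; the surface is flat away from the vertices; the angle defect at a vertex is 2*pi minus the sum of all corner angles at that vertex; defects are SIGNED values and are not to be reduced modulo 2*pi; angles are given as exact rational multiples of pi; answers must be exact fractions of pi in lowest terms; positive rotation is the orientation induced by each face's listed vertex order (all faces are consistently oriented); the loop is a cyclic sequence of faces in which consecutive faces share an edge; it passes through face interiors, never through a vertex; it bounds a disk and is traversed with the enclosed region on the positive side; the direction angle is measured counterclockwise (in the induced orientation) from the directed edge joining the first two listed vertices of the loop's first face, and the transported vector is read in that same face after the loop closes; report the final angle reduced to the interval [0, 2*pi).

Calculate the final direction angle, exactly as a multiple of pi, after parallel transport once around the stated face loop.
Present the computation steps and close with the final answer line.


enclosed vertex P4: corner angles sum to (13/6)*pi, defect = 2*pi - (13/6)*pi = -pi/6
the rotation equals the total enclosed defect, so the final angle is initial + defects (mod 2*pi)
final angle = (11/12)*pi - pi/6 = (3/4)*pi (mod 2*pi)

Answer: final direction angle = (3/4)*pi


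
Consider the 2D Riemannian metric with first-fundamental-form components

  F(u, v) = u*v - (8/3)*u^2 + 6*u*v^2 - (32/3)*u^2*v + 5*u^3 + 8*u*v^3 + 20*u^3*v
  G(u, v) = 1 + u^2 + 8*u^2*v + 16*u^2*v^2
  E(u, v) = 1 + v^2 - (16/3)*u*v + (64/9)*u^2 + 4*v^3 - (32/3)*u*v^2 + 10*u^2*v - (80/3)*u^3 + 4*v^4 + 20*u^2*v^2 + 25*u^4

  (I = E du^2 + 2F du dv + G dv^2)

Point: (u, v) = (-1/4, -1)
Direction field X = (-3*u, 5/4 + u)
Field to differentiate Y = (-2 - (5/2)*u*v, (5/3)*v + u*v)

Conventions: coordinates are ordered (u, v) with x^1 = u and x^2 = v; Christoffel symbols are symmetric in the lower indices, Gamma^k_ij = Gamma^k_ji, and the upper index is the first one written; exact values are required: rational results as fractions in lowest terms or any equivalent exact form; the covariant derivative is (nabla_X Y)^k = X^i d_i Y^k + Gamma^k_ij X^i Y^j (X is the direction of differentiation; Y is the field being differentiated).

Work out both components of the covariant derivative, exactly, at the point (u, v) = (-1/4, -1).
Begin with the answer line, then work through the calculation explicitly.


Answer: (nabla_X Y)^u = 107881/10100, (nabla_X Y)^v = 142673/37875

E = 11329/2304, F = 95/64, G = 25/16 at the point
E_u = -2945/144, E_v = -95/8, F_u = -157/16, F_v = -203/48, G_u = -9/2, G_v = -3/2
EG - F^2 = 12625/2304;  g^inv = (2304/12625) * [[25/16, -95/64], [-95/64, 11329/2304]]
first-kind symbols [ij,l] = (1/2)(d_i g_jl + d_j g_il - d_l g_ij): [uu,u] = E_u/2 = -2945/288, [uu,v] = F_u - E_v/2 = -31/8, [uv,u] = E_v/2 = -95/16, [uv,v] = G_u/2 = -9/4, [vv,u] = F_v - G_u/2 = -95/48, [vv,v] = G_v/2 = -3/4
Gamma^u_ij = (G*[ij,u] - F*[ij,v])/(EG - F^2), Gamma^v_ij = (E*[ij,v] - F*[ij,u])/(EG - F^2)
Gamma_uuu = -4712/2525, Gamma_uuv = -2736/2525, Gamma_uvv = -912/2525, Gamma_vuu = -8928/12625, Gamma_vuv = -5184/12625, Gamma_vvv = -1728/12625
X = (3/4, 1), Y = (-21/8, -17/12) at the point


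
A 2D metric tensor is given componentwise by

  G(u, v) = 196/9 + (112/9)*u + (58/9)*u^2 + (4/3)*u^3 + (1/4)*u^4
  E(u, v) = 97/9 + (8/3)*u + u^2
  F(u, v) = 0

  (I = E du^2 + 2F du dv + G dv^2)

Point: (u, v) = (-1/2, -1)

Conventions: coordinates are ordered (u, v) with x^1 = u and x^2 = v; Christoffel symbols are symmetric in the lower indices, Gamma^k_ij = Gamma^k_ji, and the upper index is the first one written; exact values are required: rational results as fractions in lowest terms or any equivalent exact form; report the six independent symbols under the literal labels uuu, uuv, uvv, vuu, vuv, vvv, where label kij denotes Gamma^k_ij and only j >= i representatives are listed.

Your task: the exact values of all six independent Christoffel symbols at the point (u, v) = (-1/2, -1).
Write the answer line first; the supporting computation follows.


Answer: Gamma_uuu = 30/349, Gamma_uuv = 0, Gamma_uvv = -495/1396, Gamma_vuu = 0, Gamma_vuv = 20/99, Gamma_vvv = 0

E = 349/36, F = 0, G = 1089/64 at the point
E_u = 5/3, E_v = 0, F_u = 0, F_v = 0, G_u = 55/8, G_v = 0
EG - F^2 = 42229/256;  g^inv = (256/42229) * [[1089/64, 0], [0, 349/36]]
first-kind symbols [ij,l] = (1/2)(d_i g_jl + d_j g_il - d_l g_ij): [uu,u] = E_u/2 = 5/6, [uu,v] = F_u - E_v/2 = 0, [uv,u] = E_v/2 = 0, [uv,v] = G_u/2 = 55/16, [vv,u] = F_v - G_u/2 = -55/16, [vv,v] = G_v/2 = 0
Gamma^u_ij = (G*[ij,u] - F*[ij,v])/(EG - F^2), Gamma^v_ij = (E*[ij,v] - F*[ij,u])/(EG - F^2)


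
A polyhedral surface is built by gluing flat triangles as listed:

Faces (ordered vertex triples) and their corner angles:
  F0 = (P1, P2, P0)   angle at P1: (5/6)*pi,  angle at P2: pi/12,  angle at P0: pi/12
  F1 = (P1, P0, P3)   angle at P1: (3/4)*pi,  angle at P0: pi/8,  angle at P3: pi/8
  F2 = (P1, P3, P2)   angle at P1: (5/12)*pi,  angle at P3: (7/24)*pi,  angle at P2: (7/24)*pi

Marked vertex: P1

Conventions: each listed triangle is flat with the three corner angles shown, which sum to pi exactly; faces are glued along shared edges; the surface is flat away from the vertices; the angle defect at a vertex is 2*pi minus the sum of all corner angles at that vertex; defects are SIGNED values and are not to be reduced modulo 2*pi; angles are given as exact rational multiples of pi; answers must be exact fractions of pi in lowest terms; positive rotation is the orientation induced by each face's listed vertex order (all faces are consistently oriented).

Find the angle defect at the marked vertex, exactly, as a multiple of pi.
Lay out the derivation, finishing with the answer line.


Sum of corner angles at P1: 2*pi
defect = 2*pi - 2*pi

Answer: defect(P1) = 0


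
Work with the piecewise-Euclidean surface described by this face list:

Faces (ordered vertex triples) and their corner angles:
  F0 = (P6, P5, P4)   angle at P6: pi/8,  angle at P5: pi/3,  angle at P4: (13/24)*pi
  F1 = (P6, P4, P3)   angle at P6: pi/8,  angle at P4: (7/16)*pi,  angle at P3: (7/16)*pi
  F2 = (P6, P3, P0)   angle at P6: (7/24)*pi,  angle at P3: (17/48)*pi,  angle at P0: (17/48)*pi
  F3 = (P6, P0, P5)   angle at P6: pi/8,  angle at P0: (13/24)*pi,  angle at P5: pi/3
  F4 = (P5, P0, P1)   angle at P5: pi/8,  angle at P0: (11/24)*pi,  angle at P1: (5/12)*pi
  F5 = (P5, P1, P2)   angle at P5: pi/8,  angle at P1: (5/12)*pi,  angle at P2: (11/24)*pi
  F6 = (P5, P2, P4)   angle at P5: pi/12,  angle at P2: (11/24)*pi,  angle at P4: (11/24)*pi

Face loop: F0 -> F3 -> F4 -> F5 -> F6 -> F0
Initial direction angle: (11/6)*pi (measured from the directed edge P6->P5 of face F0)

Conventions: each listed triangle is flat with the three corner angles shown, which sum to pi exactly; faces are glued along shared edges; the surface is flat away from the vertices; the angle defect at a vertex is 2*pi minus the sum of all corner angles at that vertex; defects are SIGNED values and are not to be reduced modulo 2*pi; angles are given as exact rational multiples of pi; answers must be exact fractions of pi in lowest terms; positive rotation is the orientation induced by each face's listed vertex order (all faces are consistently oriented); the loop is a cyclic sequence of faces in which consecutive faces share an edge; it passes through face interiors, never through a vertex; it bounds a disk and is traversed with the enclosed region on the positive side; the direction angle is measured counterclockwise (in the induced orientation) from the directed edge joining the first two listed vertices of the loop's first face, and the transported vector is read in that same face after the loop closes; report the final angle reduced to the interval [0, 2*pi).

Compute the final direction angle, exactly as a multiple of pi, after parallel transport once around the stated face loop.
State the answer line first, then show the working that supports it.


Answer: final direction angle = (5/6)*pi

enclosed vertex P5: corner angles sum to pi, defect = 2*pi - pi = pi
the rotation equals the total enclosed defect, so the final angle is initial + defects (mod 2*pi)
final angle = (11/6)*pi + pi = (5/6)*pi (mod 2*pi)


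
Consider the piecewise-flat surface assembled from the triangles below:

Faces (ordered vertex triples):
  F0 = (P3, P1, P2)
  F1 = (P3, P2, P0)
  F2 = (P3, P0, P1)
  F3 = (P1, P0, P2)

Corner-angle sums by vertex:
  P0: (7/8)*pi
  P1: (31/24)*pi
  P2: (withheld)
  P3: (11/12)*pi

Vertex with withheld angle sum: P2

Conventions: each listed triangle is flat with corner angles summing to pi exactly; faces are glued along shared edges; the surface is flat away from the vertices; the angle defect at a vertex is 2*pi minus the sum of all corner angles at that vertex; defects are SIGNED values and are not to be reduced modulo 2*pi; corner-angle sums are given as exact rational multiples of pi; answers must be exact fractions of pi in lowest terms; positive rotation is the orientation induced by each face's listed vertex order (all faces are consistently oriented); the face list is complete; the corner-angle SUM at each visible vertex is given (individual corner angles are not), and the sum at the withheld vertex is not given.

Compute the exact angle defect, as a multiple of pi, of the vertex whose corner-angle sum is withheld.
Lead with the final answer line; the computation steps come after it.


Answer: defect(P2) = (13/12)*pi

V = 4, E = 6, F = 4; chi = V - E + F = 2
Gauss-Bonnet: total defect = 2*pi*chi = 4*pi; visible defects sum to (35/12)*pi


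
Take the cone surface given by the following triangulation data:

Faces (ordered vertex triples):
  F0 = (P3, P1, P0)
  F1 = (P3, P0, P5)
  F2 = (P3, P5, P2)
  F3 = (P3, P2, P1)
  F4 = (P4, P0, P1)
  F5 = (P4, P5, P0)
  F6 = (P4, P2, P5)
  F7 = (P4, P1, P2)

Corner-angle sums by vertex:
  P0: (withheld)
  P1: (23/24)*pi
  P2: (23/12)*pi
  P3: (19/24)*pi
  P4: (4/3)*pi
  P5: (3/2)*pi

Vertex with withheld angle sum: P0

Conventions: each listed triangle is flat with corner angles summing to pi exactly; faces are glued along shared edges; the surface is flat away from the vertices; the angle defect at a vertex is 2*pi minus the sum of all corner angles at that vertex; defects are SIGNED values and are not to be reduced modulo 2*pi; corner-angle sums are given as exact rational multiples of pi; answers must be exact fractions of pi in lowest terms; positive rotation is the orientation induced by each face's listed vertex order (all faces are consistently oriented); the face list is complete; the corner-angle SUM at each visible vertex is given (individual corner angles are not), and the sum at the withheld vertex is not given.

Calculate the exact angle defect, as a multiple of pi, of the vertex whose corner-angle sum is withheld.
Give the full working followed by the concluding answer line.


V = 6, E = 12, F = 8; chi = V - E + F = 2
Gauss-Bonnet: total defect = 2*pi*chi = 4*pi; visible defects sum to (7/2)*pi

Answer: defect(P0) = pi/2


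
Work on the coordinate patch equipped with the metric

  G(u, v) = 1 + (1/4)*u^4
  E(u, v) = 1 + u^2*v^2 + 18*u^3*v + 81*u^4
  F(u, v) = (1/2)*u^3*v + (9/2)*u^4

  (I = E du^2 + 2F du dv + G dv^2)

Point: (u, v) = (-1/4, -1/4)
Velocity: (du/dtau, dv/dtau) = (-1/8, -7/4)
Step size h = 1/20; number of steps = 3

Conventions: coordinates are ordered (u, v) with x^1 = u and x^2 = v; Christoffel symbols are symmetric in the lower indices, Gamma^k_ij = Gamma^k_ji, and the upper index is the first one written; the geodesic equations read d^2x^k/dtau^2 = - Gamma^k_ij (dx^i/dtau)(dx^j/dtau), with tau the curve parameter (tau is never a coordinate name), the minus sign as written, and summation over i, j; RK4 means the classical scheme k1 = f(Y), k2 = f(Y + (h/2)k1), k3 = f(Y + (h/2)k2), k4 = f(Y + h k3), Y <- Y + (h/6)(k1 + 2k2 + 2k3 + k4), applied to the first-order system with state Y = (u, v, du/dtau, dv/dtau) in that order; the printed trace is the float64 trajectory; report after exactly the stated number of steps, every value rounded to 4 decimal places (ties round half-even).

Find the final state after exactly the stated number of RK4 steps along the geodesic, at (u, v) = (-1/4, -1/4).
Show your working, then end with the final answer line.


f(Y) = (du/dtau, dv/dtau, -Gamma^u_ij Y'^i Y'^j, -Gamma^v_ij Y'^i Y'^j) with the Gammas evaluated at the stage position; h = 0.050000; intermediate values shown to 6 dp
step 0: u = -0.2500, v = -0.2500, du/dtau = -0.1250, dv/dtau = -1.7500
step 1:
  k1: at (u, v) = (-0.250000, -0.250000), (du/dtau, dv/dtau) = (-0.125000, -1.750000); Gamma_uuu = -2.133333, Gamma_uuv = -0.112281, Gamma_uvv = 0.000000, Gamma_vuu = -0.106667, Gamma_vuv = -0.005614, Gamma_vvv = 0.000000; k1 = (-0.125000, -1.750000, 0.082456, 0.004123)
  k2: at (u, v) = (-0.253125, -0.293750), (du/dtau, dv/dtau) = (-0.122939, -1.749897); Gamma_uuu = -2.215961, Gamma_uuv = -0.115653, Gamma_uvv = 0.000000, Gamma_vuu = -0.109048, Gamma_vuv = -0.005691, Gamma_vvv = 0.000000; k2 = (-0.122939, -1.749897, 0.083252, 0.004097)
  k3: at (u, v) = (-0.253073, -0.293747), (du/dtau, dv/dtau) = (-0.122919, -1.749898); Gamma_uuu = -2.215191, Gamma_uuv = -0.115611, Gamma_uvv = 0.000000, Gamma_vuu = -0.109008, Gamma_vuv = -0.005689, Gamma_vvv = 0.000000; k3 = (-0.122919, -1.749898, 0.083204, 0.004094)
  k4: at (u, v) = (-0.256146, -0.337495), (du/dtau, dv/dtau) = (-0.120840, -1.749795); Gamma_uuu = -2.295303, Gamma_uuv = -0.118819, Gamma_uvv = 0.000000, Gamma_vuu = -0.111233, Gamma_vuv = -0.005758, Gamma_vvv = 0.000000; k4 = (-0.120840, -1.749795, 0.083764, 0.004059)
  Y <- Y + (h/6)(k1 + 2k2 + 2k3 + k4): u = -0.2561, v = -0.3375, du/dtau = -0.1208, dv/dtau = -1.7498
step 2:
  k1: at (u, v) = (-0.256146, -0.337495), (du/dtau, dv/dtau) = (-0.120841, -1.749795); Gamma_uuu = -2.295308, Gamma_uuv = -0.118820, Gamma_uvv = 0.000000, Gamma_vuu = -0.111233, Gamma_vuv = -0.005758, Gamma_vvv = 0.000000; k1 = (-0.120841, -1.749795, 0.083765, 0.004059)
  k2: at (u, v) = (-0.259167, -0.381240), (du/dtau, dv/dtau) = (-0.118746, -1.749694); Gamma_uuu = -2.372744, Gamma_uuv = -0.121860, Gamma_uvv = 0.000000, Gamma_vuu = -0.113301, Gamma_vuv = -0.005819, Gamma_vvv = 0.000000; k2 = (-0.118746, -1.749694, 0.084095, 0.004016)
  k3: at (u, v) = (-0.259115, -0.381237), (du/dtau, dv/dtau) = (-0.118738, -1.749695); Gamma_uuu = -2.371998, Gamma_uuv = -0.121820, Gamma_uvv = 0.000000, Gamma_vuu = -0.113262, Gamma_vuv = -0.005817, Gamma_vvv = 0.000000; k3 = (-0.118738, -1.749695, 0.084060, 0.004014)
  k4: at (u, v) = (-0.262083, -0.424980), (du/dtau, dv/dtau) = (-0.116638, -1.749595); Gamma_uuu = -2.446633, Gamma_uuv = -0.124691, Gamma_uvv = 0.000000, Gamma_vuu = -0.115173, Gamma_vuv = -0.005870, Gamma_vvv = 0.000000; k4 = (-0.116638, -1.749595, 0.084176, 0.003963)
  Y <- Y + (h/6)(k1 + 2k2 + 2k3 + k4): u = -0.2621, v = -0.4250, du/dtau = -0.1166, dv/dtau = -1.7496
step 3:
  k1: at (u, v) = (-0.262083, -0.424980), (du/dtau, dv/dtau) = (-0.116638, -1.749595); Gamma_uuu = -2.446635, Gamma_uuv = -0.124691, Gamma_uvv = 0.000000, Gamma_vuu = -0.115173, Gamma_vuv = -0.005870, Gamma_vvv = 0.000000; k1 = (-0.116638, -1.749595, 0.084177, 0.003963)
  k2: at (u, v) = (-0.264999, -0.468719), (du/dtau, dv/dtau) = (-0.114534, -1.749496); Gamma_uuu = -2.518358, Gamma_uuv = -0.127391, Gamma_uvv = 0.000000, Gamma_vuu = -0.116929, Gamma_vuv = -0.005915, Gamma_vvv = 0.000000; k2 = (-0.114534, -1.749496, 0.084088, 0.003904)
  k3: at (u, v) = (-0.264947, -0.468717), (du/dtau, dv/dtau) = (-0.114536, -1.749497); Gamma_uuu = -2.517651, Gamma_uuv = -0.127353, Gamma_uvv = 0.000000, Gamma_vuu = -0.116892, Gamma_vuv = -0.005913, Gamma_vvv = 0.000000; k3 = (-0.114536, -1.749497, 0.084066, 0.003903)
  k4: at (u, v) = (-0.267810, -0.512454), (du/dtau, dv/dtau) = (-0.112435, -1.749399); Gamma_uuu = -2.586410, Gamma_uuv = -0.129882, Gamma_uvv = 0.000000, Gamma_vuu = -0.118496, Gamma_vuv = -0.005951, Gamma_vvv = 0.000000; k4 = (-0.112435, -1.749399, 0.083791, 0.003839)
  Y <- Y + (h/6)(k1 + 2k2 + 2k3 + k4): u = -0.2678, v = -0.5125, du/dtau = -0.1124, dv/dtau = -1.7494

Answer: u = -0.2678, v = -0.5125, du/dtau = -0.1124, dv/dtau = -1.7494


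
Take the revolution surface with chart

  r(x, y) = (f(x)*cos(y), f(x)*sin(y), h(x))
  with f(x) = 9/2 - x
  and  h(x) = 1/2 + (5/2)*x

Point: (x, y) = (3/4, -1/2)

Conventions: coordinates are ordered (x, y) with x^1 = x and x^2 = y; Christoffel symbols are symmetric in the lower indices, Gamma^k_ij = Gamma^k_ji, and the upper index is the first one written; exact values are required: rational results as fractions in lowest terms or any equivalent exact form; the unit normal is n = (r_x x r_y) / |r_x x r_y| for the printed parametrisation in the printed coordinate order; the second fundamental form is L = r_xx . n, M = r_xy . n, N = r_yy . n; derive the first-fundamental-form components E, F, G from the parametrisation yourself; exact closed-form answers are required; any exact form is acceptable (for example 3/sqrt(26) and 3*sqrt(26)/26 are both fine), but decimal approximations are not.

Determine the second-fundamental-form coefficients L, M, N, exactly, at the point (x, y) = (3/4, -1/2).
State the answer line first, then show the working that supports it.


Answer: L = 0, M = 0, N = 75*sqrt(29)/116

f = 15/4, f' = -1, f'' = 0, h' = 5/2, h'' = 0
E = 29/4, F = 0, G = 225/16; answer radicand W^2 = 29/4
unnormalised second-form numerators: l = 0, m = 0, n = 75/8; L = l/sqrt(29/4), and similarly M = m/sqrt(W^2), N = n/sqrt(W^2)
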